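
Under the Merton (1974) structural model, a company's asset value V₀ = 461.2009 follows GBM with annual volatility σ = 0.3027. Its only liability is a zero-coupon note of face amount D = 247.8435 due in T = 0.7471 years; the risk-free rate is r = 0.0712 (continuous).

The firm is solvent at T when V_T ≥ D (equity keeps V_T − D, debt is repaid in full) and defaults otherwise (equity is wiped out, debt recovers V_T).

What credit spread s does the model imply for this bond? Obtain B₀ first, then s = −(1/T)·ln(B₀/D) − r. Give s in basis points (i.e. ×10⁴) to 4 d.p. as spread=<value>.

d₁ = [ln(V₀/D) + (r + σ²/2)T] / (σ√T)
   = [ln(461.2009/247.8435) + (0.0712 + 0.5·0.3027²)·0.7471] / (0.3027·√0.7471)
   = [0.621036 + 0.087421] / 0.261639 = 2.707770
d₂ = d₁ − σ√T = 2.707770 − 0.261639 = 2.446132
N(d₁) = 0.996613,  N(d₂) = 0.992780,  e^(−rT) = 0.948196
E₀ = V₀·N(d₁) − D·e^(−rT)·N(d₂)
   = 461.2009·0.996613 − 247.8435·0.948196·0.992780 = 226.331256
B₀ = V₀ − E₀ = 461.2009 − 226.331256 = 234.869644
spread = −(1/T)·ln(B₀/D) − r = −(1/0.7471)·ln(234.869644/247.8435) − 0.0712 = 0.00076740
in basis points: 0.00076740 × 10⁴ = 7.6740 bp

spread=7.6740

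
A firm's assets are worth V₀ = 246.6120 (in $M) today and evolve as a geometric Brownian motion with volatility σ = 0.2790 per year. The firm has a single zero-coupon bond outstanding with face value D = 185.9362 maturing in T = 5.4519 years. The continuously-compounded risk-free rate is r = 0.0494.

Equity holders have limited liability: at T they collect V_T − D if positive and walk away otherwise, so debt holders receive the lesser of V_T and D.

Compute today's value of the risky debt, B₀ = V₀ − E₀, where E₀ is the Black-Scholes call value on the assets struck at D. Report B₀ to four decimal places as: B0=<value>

B0=128.9760

d₁ = [ln(V₀/D) + (r + σ²/2)T] / (σ√T)
   = [ln(246.6120/185.9362) + (0.0494 + 0.5·0.2790²)·5.4519] / (0.2790·√5.4519)
   = [0.282413 + 0.481515] / 0.651446 = 1.172665
d₂ = d₁ − σ√T = 1.172665 − 0.651446 = 0.521219
N(d₁) = 0.879535,  N(d₂) = 0.698893,  e^(−rT) = 0.763896
E₀ = V₀·N(d₁) − D·e^(−rT)·N(d₂)
   = 246.6120·0.879535 − 185.9362·0.763896·0.698893 = 117.635973
B₀ = V₀ − E₀ = 246.6120 − 117.635973 = 128.976027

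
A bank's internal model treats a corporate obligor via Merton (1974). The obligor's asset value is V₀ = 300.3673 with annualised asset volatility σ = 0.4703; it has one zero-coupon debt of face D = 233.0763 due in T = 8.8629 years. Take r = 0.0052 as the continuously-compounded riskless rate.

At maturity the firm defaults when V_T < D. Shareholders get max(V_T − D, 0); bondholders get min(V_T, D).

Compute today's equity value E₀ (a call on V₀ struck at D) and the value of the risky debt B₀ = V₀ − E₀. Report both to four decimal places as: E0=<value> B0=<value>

d₁ = [ln(V₀/D) + (r + σ²/2)T] / (σ√T)
   = [ln(300.3673/233.0763) + (0.0052 + 0.5·0.4703²)·8.8629] / (0.4703·√8.8629)
   = [0.253640 + 1.026244] / 1.400112 = 0.914130
d₂ = d₁ − σ√T = 0.914130 − 1.400112 = -0.485982
N(d₁) = 0.819676,  N(d₂) = 0.313490,  e^(−rT) = 0.954959
E₀ = V₀·N(d₁) − D·e^(−rT)·N(d₂)
   = 300.3673·0.819676 − 233.0763·0.954959·0.313490 = 176.427766
B₀ = V₀ − E₀ = 300.3673 − 176.427766 = 123.939534

E0=176.4278 B0=123.9395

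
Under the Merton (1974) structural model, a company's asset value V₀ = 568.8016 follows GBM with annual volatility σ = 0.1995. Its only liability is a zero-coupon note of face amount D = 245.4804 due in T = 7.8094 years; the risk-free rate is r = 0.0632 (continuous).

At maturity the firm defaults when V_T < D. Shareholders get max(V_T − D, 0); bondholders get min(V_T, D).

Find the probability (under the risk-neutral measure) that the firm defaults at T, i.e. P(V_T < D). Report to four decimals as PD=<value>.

d₁ = [ln(V₀/D) + (r + σ²/2)T] / (σ√T)
   = [ln(568.8016/245.4804) + (0.0632 + 0.5·0.1995²)·7.8094] / (0.1995·√7.8094)
   = [0.840315 + 0.648962] / 0.557509 = 2.671306
d₂ = d₁ − σ√T = 2.671306 − 0.557509 = 2.113797
risk-neutral PD = N(−d₂) = N(-2.113797) = 0.017266

PD=0.0173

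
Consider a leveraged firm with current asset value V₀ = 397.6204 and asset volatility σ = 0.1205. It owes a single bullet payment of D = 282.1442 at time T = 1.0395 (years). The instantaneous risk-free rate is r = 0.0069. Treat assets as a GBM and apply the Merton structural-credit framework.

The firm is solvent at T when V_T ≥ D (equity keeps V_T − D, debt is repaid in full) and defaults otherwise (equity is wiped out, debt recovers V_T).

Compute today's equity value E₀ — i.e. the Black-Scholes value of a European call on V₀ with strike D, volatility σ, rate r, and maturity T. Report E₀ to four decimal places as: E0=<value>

E0=117.5189

d₁ = [ln(V₀/D) + (r + σ²/2)T] / (σ√T)
   = [ln(397.6204/282.1442) + (0.0069 + 0.5·0.1205²)·1.0395] / (0.1205·√1.0395)
   = [0.343079 + 0.014719] / 0.122857 = 2.912324
d₂ = d₁ − σ√T = 2.912324 − 0.122857 = 2.789468
N(d₁) = 0.998206,  N(d₂) = 0.997360,  e^(−rT) = 0.992853
E₀ = V₀·N(d₁) − D·e^(−rT)·N(d₂)
   = 397.6204·0.998206 − 282.1442·0.992853·0.997360 = 117.518886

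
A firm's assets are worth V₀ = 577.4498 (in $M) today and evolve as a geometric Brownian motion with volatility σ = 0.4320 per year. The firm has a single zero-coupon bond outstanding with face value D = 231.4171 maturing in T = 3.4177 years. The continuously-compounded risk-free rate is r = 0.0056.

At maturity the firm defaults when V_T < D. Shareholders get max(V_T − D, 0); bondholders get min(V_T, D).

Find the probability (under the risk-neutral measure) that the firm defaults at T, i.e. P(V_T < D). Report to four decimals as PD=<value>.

d₁ = [ln(V₀/D) + (r + σ²/2)T] / (σ√T)
   = [ln(577.4498/231.4171) + (0.0056 + 0.5·0.4320²)·3.4177] / (0.4320·√3.4177)
   = [0.914400 + 0.338052] / 0.798639 = 1.568231
d₂ = d₁ − σ√T = 1.568231 − 0.798639 = 0.769592
risk-neutral PD = N(−d₂) = N(-0.769592) = 0.220771

PD=0.2208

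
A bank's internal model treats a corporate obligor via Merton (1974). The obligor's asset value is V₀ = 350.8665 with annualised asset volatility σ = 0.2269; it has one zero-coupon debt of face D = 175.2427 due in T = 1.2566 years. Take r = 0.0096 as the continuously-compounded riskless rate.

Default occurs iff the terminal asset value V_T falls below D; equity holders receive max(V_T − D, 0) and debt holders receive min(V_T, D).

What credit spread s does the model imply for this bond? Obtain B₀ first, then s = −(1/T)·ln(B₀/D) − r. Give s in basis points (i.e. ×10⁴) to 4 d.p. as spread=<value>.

spread=2.3537

d₁ = [ln(V₀/D) + (r + σ²/2)T] / (σ√T)
   = [ln(350.8665/175.2427) + (0.0096 + 0.5·0.2269²)·1.2566] / (0.2269·√1.2566)
   = [0.694234 + 0.044411] / 0.254351 = 2.904039
d₂ = d₁ − σ√T = 2.904039 − 0.254351 = 2.649688
N(d₁) = 0.998158,  N(d₂) = 0.995972,  e^(−rT) = 0.988009
E₀ = V₀·N(d₁) − D·e^(−rT)·N(d₂)
   = 350.8665·0.998158 − 175.2427·0.988009·0.995972 = 177.776317
B₀ = V₀ − E₀ = 350.8665 − 177.776317 = 173.090183
spread = −(1/T)·ln(B₀/D) − r = −(1/1.2566)·ln(173.090183/175.2427) − 0.0096 = 0.00023537
in basis points: 0.00023537 × 10⁴ = 2.3537 bp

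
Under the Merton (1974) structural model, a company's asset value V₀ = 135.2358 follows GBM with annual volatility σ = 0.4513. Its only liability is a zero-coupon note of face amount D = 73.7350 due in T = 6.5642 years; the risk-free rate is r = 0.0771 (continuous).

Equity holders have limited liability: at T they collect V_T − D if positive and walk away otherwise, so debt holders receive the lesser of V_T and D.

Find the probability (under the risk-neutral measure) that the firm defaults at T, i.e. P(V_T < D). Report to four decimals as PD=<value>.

d₁ = [ln(V₀/D) + (r + σ²/2)T] / (σ√T)
   = [ln(135.2358/73.7350) + (0.0771 + 0.5·0.4513²)·6.5642] / (0.4513·√6.5642)
   = [0.606542 + 1.174571] / 1.156262 = 1.540406
d₂ = d₁ − σ√T = 1.540406 − 1.156262 = 0.384144
risk-neutral PD = N(−d₂) = N(-0.384144) = 0.350436

PD=0.3504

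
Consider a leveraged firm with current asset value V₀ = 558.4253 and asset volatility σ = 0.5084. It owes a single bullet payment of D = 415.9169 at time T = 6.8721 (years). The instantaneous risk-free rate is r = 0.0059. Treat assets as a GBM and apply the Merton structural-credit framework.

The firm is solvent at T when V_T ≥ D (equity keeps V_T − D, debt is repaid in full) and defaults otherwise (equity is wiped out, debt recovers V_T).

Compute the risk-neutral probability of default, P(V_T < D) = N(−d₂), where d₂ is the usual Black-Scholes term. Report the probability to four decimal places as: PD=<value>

PD=0.6609

d₁ = [ln(V₀/D) + (r + σ²/2)T] / (σ√T)
   = [ln(558.4253/415.9169) + (0.0059 + 0.5·0.5084²)·6.8721] / (0.5084·√6.8721)
   = [0.294635 + 0.928663] / 1.332755 = 0.917872
d₂ = d₁ − σ√T = 0.917872 − 1.332755 = -0.414883
risk-neutral PD = N(−d₂) = N(0.414883) = 0.660886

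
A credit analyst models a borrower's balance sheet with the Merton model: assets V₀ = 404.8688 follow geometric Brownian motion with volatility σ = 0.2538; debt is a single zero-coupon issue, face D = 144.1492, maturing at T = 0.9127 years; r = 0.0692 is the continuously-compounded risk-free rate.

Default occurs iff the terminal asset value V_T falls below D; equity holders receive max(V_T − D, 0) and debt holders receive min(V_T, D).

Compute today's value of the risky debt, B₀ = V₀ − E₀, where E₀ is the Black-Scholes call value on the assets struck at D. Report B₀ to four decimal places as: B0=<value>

B0=135.3264

d₁ = [ln(V₀/D) + (r + σ²/2)T] / (σ√T)
   = [ln(404.8688/144.1492) + (0.0692 + 0.5·0.2538²)·0.9127] / (0.2538·√0.9127)
   = [1.032714 + 0.092554] / 0.242469 = 4.640882
d₂ = d₁ − σ√T = 4.640882 − 0.242469 = 4.398413
N(d₁) = 0.999998,  N(d₂) = 0.999995,  e^(−rT) = 0.938794
E₀ = V₀·N(d₁) − D·e^(−rT)·N(d₂)
   = 404.8688·0.999998 − 144.1492·0.938794·0.999995 = 269.542382
B₀ = V₀ − E₀ = 404.8688 − 269.542382 = 135.326418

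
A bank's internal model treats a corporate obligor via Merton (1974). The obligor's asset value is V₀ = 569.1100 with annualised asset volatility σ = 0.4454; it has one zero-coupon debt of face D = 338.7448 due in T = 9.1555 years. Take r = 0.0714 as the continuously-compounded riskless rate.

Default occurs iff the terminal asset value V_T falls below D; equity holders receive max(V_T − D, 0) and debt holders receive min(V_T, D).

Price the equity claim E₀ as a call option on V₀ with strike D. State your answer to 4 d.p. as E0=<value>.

E0=432.4236

d₁ = [ln(V₀/D) + (r + σ²/2)T] / (σ√T)
   = [ln(569.1100/338.7448) + (0.0714 + 0.5·0.4454²)·9.1555] / (0.4454·√9.1555)
   = [0.518827 + 1.561842] / 1.347694 = 1.543873
d₂ = d₁ − σ√T = 1.543873 − 1.347694 = 0.196180
N(d₁) = 0.938691,  N(d₂) = 0.577765,  e^(−rT) = 0.520116
E₀ = V₀·N(d₁) − D·e^(−rT)·N(d₂)
   = 569.1100·0.938691 − 338.7448·0.520116·0.577765 = 432.423598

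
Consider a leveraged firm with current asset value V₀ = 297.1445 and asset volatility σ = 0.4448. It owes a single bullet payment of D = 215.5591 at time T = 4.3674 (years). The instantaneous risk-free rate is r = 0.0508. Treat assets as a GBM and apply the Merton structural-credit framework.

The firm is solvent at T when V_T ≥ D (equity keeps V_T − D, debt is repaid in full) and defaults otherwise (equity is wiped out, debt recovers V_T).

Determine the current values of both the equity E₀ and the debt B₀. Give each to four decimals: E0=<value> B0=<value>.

d₁ = [ln(V₀/D) + (r + σ²/2)T] / (σ√T)
   = [ln(297.1445/215.5591) + (0.0508 + 0.5·0.4448²)·4.3674] / (0.4448·√4.3674)
   = [0.320983 + 0.653903] / 0.929558 = 1.048763
d₂ = d₁ − σ√T = 1.048763 − 0.929558 = 0.119206
N(d₁) = 0.852856,  N(d₂) = 0.547444,  e^(−rT) = 0.801024
E₀ = V₀·N(d₁) − D·e^(−rT)·N(d₂)
   = 297.1445·0.852856 − 215.5591·0.801024·0.547444 = 158.895525
B₀ = V₀ − E₀ = 297.1445 − 158.895525 = 138.248975

E0=158.8955 B0=138.2490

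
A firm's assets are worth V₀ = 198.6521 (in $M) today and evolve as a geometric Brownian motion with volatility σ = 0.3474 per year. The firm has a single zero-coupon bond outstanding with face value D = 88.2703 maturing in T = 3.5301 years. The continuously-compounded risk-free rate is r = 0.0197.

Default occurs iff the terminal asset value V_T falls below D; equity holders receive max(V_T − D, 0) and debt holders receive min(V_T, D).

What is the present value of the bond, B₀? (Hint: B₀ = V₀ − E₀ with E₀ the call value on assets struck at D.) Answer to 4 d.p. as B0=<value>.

B0=79.0458

d₁ = [ln(V₀/D) + (r + σ²/2)T] / (σ√T)
   = [ln(198.6521/88.2703) + (0.0197 + 0.5·0.3474²)·3.5301] / (0.3474·√3.5301)
   = [0.811151 + 0.282561] / 0.652715 = 1.675637
d₂ = d₁ − σ√T = 1.675637 − 0.652715 = 1.022922
N(d₁) = 0.953095,  N(d₂) = 0.846828,  e^(−rT) = 0.932820
E₀ = V₀·N(d₁) − D·e^(−rT)·N(d₂)
   = 198.6521·0.953095 − 88.2703·0.932820·0.846828 = 119.606337
B₀ = V₀ − E₀ = 198.6521 − 119.606337 = 79.045763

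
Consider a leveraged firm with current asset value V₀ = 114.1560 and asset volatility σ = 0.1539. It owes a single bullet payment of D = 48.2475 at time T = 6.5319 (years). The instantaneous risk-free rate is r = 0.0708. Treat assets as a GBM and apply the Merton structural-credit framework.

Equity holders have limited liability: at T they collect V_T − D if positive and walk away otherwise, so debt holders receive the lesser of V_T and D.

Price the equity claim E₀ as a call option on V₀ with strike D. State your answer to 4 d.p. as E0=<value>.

d₁ = [ln(V₀/D) + (r + σ²/2)T] / (σ√T)
   = [ln(114.1560/48.2475) + (0.0708 + 0.5·0.1539²)·6.5319] / (0.1539·√6.5319)
   = [0.861222 + 0.539813] / 0.393331 = 3.561973
d₂ = d₁ − σ√T = 3.561973 − 0.393331 = 3.168642
N(d₁) = 0.999816,  N(d₂) = 0.999234,  e^(−rT) = 0.629734
E₀ = V₀·N(d₁) − D·e^(−rT)·N(d₂)
   = 114.1560·0.999816 − 48.2475·0.629734·0.999234 = 83.775189

E0=83.7752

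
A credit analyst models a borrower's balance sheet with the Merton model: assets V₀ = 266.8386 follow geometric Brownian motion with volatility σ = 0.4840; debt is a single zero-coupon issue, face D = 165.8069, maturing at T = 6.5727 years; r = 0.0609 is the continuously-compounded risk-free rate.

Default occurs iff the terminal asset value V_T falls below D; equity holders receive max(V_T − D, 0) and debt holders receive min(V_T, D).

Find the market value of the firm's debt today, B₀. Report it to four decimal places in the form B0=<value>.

d₁ = [ln(V₀/D) + (r + σ²/2)T] / (σ√T)
   = [ln(266.8386/165.8069) + (0.0609 + 0.5·0.4840²)·6.5727] / (0.4840·√6.5727)
   = [0.475820 + 1.170125] / 1.240844 = 1.326472
d₂ = d₁ − σ√T = 1.326472 − 1.240844 = 0.085627
N(d₁) = 0.907658,  N(d₂) = 0.534119,  e^(−rT) = 0.670134
E₀ = V₀·N(d₁) − D·e^(−rT)·N(d₂)
   = 266.8386·0.907658 − 165.8069·0.670134·0.534119 = 182.850799
B₀ = V₀ − E₀ = 266.8386 − 182.850799 = 83.987801

B0=83.9878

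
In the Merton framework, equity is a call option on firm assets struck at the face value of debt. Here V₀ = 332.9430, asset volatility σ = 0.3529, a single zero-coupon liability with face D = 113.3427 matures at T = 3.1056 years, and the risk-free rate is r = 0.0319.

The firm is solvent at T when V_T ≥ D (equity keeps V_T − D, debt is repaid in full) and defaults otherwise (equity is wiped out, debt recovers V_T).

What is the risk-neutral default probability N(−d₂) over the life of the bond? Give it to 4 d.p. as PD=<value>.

d₁ = [ln(V₀/D) + (r + σ²/2)T] / (σ√T)
   = [ln(332.9430/113.3427) + (0.0319 + 0.5·0.3529²)·3.1056] / (0.3529·√3.1056)
   = [1.077555 + 0.292452] / 0.621906 = 2.202919
d₂ = d₁ − σ√T = 2.202919 − 0.621906 = 1.581013
risk-neutral PD = N(−d₂) = N(-1.581013) = 0.056938

PD=0.0569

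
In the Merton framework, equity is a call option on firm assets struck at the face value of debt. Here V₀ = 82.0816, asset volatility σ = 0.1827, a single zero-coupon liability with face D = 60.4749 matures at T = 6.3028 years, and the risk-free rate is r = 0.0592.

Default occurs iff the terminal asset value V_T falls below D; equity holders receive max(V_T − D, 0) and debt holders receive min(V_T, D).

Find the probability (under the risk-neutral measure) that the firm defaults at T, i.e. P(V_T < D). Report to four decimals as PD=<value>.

d₁ = [ln(V₀/D) + (r + σ²/2)T] / (σ√T)
   = [ln(82.0816/60.4749) + (0.0592 + 0.5·0.1827²)·6.3028] / (0.1827·√6.3028)
   = [0.305485 + 0.478317] / 0.458675 = 1.708840
d₂ = d₁ − σ√T = 1.708840 − 0.458675 = 1.250165
risk-neutral PD = N(−d₂) = N(-1.250165) = 0.105620

PD=0.1056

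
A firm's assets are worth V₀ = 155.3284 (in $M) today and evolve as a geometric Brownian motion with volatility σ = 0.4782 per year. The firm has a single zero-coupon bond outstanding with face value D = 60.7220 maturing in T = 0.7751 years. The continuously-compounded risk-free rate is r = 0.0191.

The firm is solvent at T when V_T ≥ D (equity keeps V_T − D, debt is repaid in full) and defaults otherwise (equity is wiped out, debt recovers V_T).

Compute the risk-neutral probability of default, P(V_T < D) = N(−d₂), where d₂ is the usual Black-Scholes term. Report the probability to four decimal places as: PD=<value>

d₁ = [ln(V₀/D) + (r + σ²/2)T] / (σ√T)
   = [ln(155.3284/60.7220) + (0.0191 + 0.5·0.4782²)·0.7751] / (0.4782·√0.7751)
   = [0.939236 + 0.103427] / 0.421006 = 2.476598
d₂ = d₁ − σ√T = 2.476598 − 0.421006 = 2.055592
risk-neutral PD = N(−d₂) = N(-2.055592) = 0.019911

PD=0.0199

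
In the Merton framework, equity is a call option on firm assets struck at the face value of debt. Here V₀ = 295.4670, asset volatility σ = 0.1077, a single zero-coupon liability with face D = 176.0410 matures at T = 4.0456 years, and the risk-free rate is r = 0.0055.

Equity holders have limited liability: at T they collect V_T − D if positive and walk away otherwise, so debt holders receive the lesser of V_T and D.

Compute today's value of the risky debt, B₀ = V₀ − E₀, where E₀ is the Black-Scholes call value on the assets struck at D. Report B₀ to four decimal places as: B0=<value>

B0=172.0677

d₁ = [ln(V₀/D) + (r + σ²/2)T] / (σ√T)
   = [ln(295.4670/176.0410) + (0.0055 + 0.5·0.1077²)·4.0456] / (0.1077·√4.0456)
   = [0.517840 + 0.045714] / 0.216624 = 2.601528
d₂ = d₁ − σ√T = 2.601528 − 0.216624 = 2.384903
N(d₁) = 0.995360,  N(d₂) = 0.991458,  e^(−rT) = 0.977995
E₀ = V₀·N(d₁) − D·e^(−rT)·N(d₂)
   = 295.4670·0.995360 − 176.0410·0.977995·0.991458 = 123.399306
B₀ = V₀ − E₀ = 295.4670 − 123.399306 = 172.067694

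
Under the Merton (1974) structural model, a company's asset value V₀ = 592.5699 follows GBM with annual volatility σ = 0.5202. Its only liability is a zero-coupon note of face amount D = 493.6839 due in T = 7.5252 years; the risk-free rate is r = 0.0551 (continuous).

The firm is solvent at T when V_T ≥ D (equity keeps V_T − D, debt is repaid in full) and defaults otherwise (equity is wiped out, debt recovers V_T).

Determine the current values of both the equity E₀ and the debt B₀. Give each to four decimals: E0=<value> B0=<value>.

E0=391.0109 B0=201.5590

d₁ = [ln(V₀/D) + (r + σ²/2)T] / (σ√T)
   = [ln(592.5699/493.6839) + (0.0551 + 0.5·0.5202²)·7.5252] / (0.5202·√7.5252)
   = [0.182573 + 1.432828] / 1.427018 = 1.132012
d₂ = d₁ − σ√T = 1.132012 − 1.427018 = -0.295005
N(d₁) = 0.871185,  N(d₂) = 0.383995,  e^(−rT) = 0.660579
E₀ = V₀·N(d₁) − D·e^(−rT)·N(d₂)
   = 592.5699·0.871185 − 493.6839·0.660579·0.383995 = 391.010886
B₀ = V₀ − E₀ = 592.5699 − 391.010886 = 201.559014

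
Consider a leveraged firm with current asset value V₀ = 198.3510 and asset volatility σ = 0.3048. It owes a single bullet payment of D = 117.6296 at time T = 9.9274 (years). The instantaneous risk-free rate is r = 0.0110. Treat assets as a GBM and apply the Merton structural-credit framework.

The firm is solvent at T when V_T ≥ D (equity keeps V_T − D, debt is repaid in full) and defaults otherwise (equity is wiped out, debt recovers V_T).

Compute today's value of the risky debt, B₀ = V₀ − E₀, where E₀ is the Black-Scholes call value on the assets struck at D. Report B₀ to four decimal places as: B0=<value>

d₁ = [ln(V₀/D) + (r + σ²/2)T] / (σ√T)
   = [ln(198.3510/117.6296) + (0.0110 + 0.5·0.3048²)·9.9274] / (0.3048·√9.9274)
   = [0.522497 + 0.570344] / 0.960357 = 1.137954
d₂ = d₁ − σ√T = 1.137954 − 0.960357 = 0.177597
N(d₁) = 0.872430,  N(d₂) = 0.570480,  e^(−rT) = 0.896550
E₀ = V₀·N(d₁) − D·e^(−rT)·N(d₂)
   = 198.3510·0.872430 − 117.6296·0.896550·0.570480 = 112.884092
B₀ = V₀ − E₀ = 198.3510 − 112.884092 = 85.466908

B0=85.4669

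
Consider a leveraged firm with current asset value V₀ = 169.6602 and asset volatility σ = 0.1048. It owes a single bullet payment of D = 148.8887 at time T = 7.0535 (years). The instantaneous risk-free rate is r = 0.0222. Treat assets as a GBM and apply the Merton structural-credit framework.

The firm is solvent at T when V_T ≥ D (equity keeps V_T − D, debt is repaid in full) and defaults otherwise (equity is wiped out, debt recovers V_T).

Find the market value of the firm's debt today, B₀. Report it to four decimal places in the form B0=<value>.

B0=124.1215

d₁ = [ln(V₀/D) + (r + σ²/2)T] / (σ√T)
   = [ln(169.6602/148.8887) + (0.0222 + 0.5·0.1048²)·7.0535] / (0.1048·√7.0535)
   = [0.130599 + 0.195322] / 0.278332 = 1.170977
d₂ = d₁ − σ√T = 1.170977 − 0.278332 = 0.892645
N(d₁) = 0.879196,  N(d₂) = 0.813976,  e^(−rT) = 0.855057
E₀ = V₀·N(d₁) − D·e^(−rT)·N(d₂)
   = 169.6602·0.879196 − 148.8887·0.855057·0.813976 = 45.538670
B₀ = V₀ − E₀ = 169.6602 − 45.538670 = 124.121530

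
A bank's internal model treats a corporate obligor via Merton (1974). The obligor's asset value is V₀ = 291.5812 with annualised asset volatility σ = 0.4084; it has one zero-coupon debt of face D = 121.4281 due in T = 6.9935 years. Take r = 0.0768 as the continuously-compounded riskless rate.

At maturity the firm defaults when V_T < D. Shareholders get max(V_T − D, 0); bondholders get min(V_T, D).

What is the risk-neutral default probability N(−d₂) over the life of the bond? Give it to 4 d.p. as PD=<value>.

PD=0.2211

d₁ = [ln(V₀/D) + (r + σ²/2)T] / (σ√T)
   = [ln(291.5812/121.4281) + (0.0768 + 0.5·0.4084²)·6.9935] / (0.4084·√6.9935)
   = [0.875996 + 1.120326] / 1.080023 = 1.848407
d₂ = d₁ − σ√T = 1.848407 − 1.080023 = 0.768384
risk-neutral PD = N(−d₂) = N(-0.768384) = 0.221130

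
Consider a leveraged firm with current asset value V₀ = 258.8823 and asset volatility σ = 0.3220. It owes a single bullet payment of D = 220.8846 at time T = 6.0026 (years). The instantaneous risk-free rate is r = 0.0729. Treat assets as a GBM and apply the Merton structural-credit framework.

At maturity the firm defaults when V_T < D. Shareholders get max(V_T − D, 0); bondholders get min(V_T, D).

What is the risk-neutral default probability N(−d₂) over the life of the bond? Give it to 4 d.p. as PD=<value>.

d₁ = [ln(V₀/D) + (r + σ²/2)T] / (σ√T)
   = [ln(258.8823/220.8846) + (0.0729 + 0.5·0.3220²)·6.0026] / (0.3220·√6.0026)
   = [0.158733 + 0.748776] / 0.788907 = 1.150338
d₂ = d₁ − σ√T = 1.150338 − 0.788907 = 0.361432
risk-neutral PD = N(−d₂) = N(-0.361432) = 0.358888

PD=0.3589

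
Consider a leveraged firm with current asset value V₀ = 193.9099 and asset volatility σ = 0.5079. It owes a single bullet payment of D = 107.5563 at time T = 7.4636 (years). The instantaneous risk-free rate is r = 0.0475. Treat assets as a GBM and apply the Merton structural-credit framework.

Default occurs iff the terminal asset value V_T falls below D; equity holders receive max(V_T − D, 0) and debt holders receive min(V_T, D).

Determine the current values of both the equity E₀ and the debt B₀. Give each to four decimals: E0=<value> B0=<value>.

d₁ = [ln(V₀/D) + (r + σ²/2)T] / (σ√T)
   = [ln(193.9099/107.5563) + (0.0475 + 0.5·0.5079²)·7.4636] / (0.5079·√7.4636)
   = [0.589379 + 1.317185] / 1.387562 = 1.374039
d₂ = d₁ − σ√T = 1.374039 − 1.387562 = -0.013523
N(d₁) = 0.915285,  N(d₂) = 0.494605,  e^(−rT) = 0.701509
E₀ = V₀·N(d₁) − D·e^(−rT)·N(d₂)
   = 193.9099·0.915285 − 107.5563·0.701509·0.494605 = 140.164028
B₀ = V₀ − E₀ = 193.9099 − 140.164028 = 53.745872

E0=140.1640 B0=53.7459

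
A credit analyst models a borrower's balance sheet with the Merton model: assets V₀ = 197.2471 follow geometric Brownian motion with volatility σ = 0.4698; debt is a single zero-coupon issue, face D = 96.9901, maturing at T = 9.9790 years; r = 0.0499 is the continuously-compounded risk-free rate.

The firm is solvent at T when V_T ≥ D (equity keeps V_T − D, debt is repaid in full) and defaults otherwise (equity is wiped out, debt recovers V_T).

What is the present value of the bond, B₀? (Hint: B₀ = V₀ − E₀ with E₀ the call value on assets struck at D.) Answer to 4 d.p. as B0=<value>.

B0=42.9700

d₁ = [ln(V₀/D) + (r + σ²/2)T] / (σ√T)
   = [ln(197.2471/96.9901) + (0.0499 + 0.5·0.4698²)·9.9790] / (0.4698·√9.9790)
   = [0.709848 + 1.599195] / 1.484077 = 1.555878
d₂ = d₁ − σ√T = 1.555878 − 1.484077 = 0.071801
N(d₁) = 0.940131,  N(d₂) = 0.528620,  e^(−rT) = 0.607774
E₀ = V₀·N(d₁) − D·e^(−rT)·N(d₂)
   = 197.2471·0.940131 − 96.9901·0.607774·0.528620 = 154.277090
B₀ = V₀ − E₀ = 197.2471 − 154.277090 = 42.970010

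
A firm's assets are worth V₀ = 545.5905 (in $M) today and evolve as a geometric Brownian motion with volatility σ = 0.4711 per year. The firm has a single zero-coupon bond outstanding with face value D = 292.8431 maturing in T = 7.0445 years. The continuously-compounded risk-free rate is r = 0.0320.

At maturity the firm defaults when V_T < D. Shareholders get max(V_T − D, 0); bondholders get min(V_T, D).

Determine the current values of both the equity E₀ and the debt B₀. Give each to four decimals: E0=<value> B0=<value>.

d₁ = [ln(V₀/D) + (r + σ²/2)T] / (σ√T)
   = [ln(545.5905/292.8431) + (0.0320 + 0.5·0.4711²)·7.0445] / (0.4711·√7.0445)
   = [0.622232 + 1.007135] / 1.250369 = 1.303109
d₂ = d₁ − σ√T = 1.303109 − 1.250369 = 0.052740
N(d₁) = 0.903731,  N(d₂) = 0.521030,  e^(−rT) = 0.798178
E₀ = V₀·N(d₁) − D·e^(−rT)·N(d₂)
   = 545.5905·0.903731 − 292.8431·0.798178·0.521030 = 371.281071
B₀ = V₀ − E₀ = 545.5905 − 371.281071 = 174.309429

E0=371.2811 B0=174.3094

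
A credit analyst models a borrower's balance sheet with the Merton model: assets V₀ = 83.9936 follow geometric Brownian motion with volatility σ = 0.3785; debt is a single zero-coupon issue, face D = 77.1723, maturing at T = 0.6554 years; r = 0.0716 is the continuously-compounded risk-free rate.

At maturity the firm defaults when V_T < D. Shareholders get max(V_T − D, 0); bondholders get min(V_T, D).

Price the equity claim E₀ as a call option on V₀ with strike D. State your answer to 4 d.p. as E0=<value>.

d₁ = [ln(V₀/D) + (r + σ²/2)T] / (σ√T)
   = [ln(83.9936/77.1723) + (0.0716 + 0.5·0.3785²)·0.6554] / (0.3785·√0.6554)
   = [0.084700 + 0.093874] / 0.306421 = 0.582772
d₂ = d₁ − σ√T = 0.582772 − 0.306421 = 0.276350
N(d₁) = 0.719976,  N(d₂) = 0.608860,  e^(−rT) = 0.954157
E₀ = V₀·N(d₁) − D·e^(−rT)·N(d₂)
   = 83.9936·0.719976 − 77.1723·0.954157·0.608860 = 15.640268

E0=15.6403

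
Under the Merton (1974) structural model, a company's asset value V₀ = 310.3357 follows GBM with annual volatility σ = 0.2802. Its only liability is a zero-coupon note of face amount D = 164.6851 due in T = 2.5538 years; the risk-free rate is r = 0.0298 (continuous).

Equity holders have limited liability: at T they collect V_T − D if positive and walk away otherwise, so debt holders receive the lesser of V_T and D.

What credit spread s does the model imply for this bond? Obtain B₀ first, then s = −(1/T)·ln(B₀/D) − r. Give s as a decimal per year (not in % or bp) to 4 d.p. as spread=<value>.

d₁ = [ln(V₀/D) + (r + σ²/2)T] / (σ√T)
   = [ln(310.3357/164.6851) + (0.0298 + 0.5·0.2802²)·2.5538] / (0.2802·√2.5538)
   = [0.633619 + 0.176355] / 0.447777 = 1.808881
d₂ = d₁ − σ√T = 1.808881 − 0.447777 = 1.361104
N(d₁) = 0.964765,  N(d₂) = 0.913260,  e^(−rT) = 0.926721
E₀ = V₀·N(d₁) − D·e^(−rT)·N(d₂)
   = 310.3357·0.964765 − 164.6851·0.926721·0.913260 = 160.022099
B₀ = V₀ − E₀ = 310.3357 − 160.022099 = 150.313601
spread = −(1/T)·ln(B₀/D) − r = −(1/2.5538)·ln(150.313601/164.6851) − 0.0298 = 0.00595510

spread=0.0060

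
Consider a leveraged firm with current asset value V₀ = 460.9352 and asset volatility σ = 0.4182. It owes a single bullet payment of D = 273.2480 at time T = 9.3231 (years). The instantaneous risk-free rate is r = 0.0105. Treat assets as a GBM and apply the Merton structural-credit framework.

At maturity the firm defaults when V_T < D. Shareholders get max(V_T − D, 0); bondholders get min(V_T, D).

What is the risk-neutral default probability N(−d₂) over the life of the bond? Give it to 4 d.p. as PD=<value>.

d₁ = [ln(V₀/D) + (r + σ²/2)T] / (σ√T)
   = [ln(460.9352/273.2480) + (0.0105 + 0.5·0.4182²)·9.3231] / (0.4182·√9.3231)
   = [0.522878 + 0.913157] / 1.276922 = 1.124607
d₂ = d₁ − σ√T = 1.124607 − 1.276922 = -0.152315
risk-neutral PD = N(−d₂) = N(0.152315) = 0.560531

PD=0.5605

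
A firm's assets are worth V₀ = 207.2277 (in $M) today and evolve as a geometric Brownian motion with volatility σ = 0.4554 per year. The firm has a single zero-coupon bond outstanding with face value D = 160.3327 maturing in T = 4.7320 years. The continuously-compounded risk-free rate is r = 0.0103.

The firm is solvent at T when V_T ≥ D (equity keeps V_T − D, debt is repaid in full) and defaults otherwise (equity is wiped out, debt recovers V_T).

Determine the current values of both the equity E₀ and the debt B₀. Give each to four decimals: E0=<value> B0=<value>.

d₁ = [ln(V₀/D) + (r + σ²/2)T] / (σ√T)
   = [ln(207.2277/160.3327) + (0.0103 + 0.5·0.4554²)·4.7320] / (0.4554·√4.7320)
   = [0.256567 + 0.539422] / 0.990639 = 0.803511
d₂ = d₁ − σ√T = 0.803511 − 0.990639 = -0.187128
N(d₁) = 0.789160,  N(d₂) = 0.425780,  e^(−rT) = 0.952429
E₀ = V₀·N(d₁) − D·e^(−rT)·N(d₂)
   = 207.2277·0.789160 − 160.3327·0.952429·0.425780 = 98.516884
B₀ = V₀ − E₀ = 207.2277 − 98.516884 = 108.710816

E0=98.5169 B0=108.7108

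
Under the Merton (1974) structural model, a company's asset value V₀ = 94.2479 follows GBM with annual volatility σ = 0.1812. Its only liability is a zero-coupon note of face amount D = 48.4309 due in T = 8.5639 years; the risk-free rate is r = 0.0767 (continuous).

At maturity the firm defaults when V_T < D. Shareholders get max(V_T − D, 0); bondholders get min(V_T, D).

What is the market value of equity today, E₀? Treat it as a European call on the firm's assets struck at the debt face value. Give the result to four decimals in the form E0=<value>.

E0=69.1885

d₁ = [ln(V₀/D) + (r + σ²/2)T] / (σ√T)
   = [ln(94.2479/48.4309) + (0.0767 + 0.5·0.1812²)·8.5639] / (0.1812·√8.5639)
   = [0.665791 + 0.797442] / 0.530266 = 2.759430
d₂ = d₁ − σ√T = 2.759430 − 0.530266 = 2.229164
N(d₁) = 0.997105,  N(d₂) = 0.987099,  e^(−rT) = 0.518481
E₀ = V₀·N(d₁) − D·e^(−rT)·N(d₂)
   = 94.2479·0.997105 − 48.4309·0.518481·0.987099 = 69.188484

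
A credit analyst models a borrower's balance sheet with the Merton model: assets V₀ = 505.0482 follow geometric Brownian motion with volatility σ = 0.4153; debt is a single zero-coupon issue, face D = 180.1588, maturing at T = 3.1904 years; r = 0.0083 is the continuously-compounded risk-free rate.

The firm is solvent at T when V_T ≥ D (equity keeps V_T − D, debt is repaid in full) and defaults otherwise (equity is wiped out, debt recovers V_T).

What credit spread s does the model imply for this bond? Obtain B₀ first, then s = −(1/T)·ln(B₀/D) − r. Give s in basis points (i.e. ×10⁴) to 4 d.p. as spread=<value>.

spread=133.0315

d₁ = [ln(V₀/D) + (r + σ²/2)T] / (σ√T)
   = [ln(505.0482/180.1588) + (0.0083 + 0.5·0.4153²)·3.1904] / (0.4153·√3.1904)
   = [1.030815 + 0.301611] / 0.741796 = 1.796216
d₂ = d₁ − σ√T = 1.796216 − 0.741796 = 1.054420
N(d₁) = 0.963770,  N(d₂) = 0.854155,  e^(−rT) = 0.973867
E₀ = V₀·N(d₁) − D·e^(−rT)·N(d₂)
   = 505.0482·0.963770 − 180.1588·0.973867·0.854155 = 336.888187
B₀ = V₀ − E₀ = 505.0482 − 336.888187 = 168.160013
spread = −(1/T)·ln(B₀/D) − r = −(1/3.1904)·ln(168.160013/180.1588) − 0.0083 = 0.01330315
in basis points: 0.01330315 × 10⁴ = 133.0315 bp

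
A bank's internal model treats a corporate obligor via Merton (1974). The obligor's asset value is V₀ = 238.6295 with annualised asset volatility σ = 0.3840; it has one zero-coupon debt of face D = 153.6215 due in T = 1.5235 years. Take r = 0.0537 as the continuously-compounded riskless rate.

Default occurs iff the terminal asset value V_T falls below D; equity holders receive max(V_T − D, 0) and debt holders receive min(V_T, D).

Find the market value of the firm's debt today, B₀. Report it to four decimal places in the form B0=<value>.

d₁ = [ln(V₀/D) + (r + σ²/2)T] / (σ√T)
   = [ln(238.6295/153.6215) + (0.0537 + 0.5·0.3840²)·1.5235] / (0.3840·√1.5235)
   = [0.440420 + 0.194137] / 0.473972 = 1.338807
d₂ = d₁ − σ√T = 1.338807 − 0.473972 = 0.864836
N(d₁) = 0.909683,  N(d₂) = 0.806436,  e^(−rT) = 0.921445
E₀ = V₀·N(d₁) − D·e^(−rT)·N(d₂)
   = 238.6295·0.909683 − 153.6215·0.921445·0.806436 = 102.923266
B₀ = V₀ − E₀ = 238.6295 − 102.923266 = 135.706234

B0=135.7062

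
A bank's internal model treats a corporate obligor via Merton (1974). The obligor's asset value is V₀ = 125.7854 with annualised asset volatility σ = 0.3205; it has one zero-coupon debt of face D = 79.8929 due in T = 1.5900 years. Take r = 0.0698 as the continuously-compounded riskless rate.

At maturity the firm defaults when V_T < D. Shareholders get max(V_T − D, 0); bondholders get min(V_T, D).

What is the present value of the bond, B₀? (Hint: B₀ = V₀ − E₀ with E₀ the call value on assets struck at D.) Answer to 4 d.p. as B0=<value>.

d₁ = [ln(V₀/D) + (r + σ²/2)T] / (σ√T)
   = [ln(125.7854/79.8929) + (0.0698 + 0.5·0.3205²)·1.5900] / (0.3205·√1.5900)
   = [0.453890 + 0.192645] / 0.404135 = 1.599799
d₂ = d₁ − σ√T = 1.599799 − 0.404135 = 1.195664
N(d₁) = 0.945178,  N(d₂) = 0.884086,  e^(−rT) = 0.894955
E₀ = V₀·N(d₁) − D·e^(−rT)·N(d₂)
   = 125.7854·0.945178 − 79.8929·0.894955·0.884086 = 55.677010
B₀ = V₀ − E₀ = 125.7854 − 55.677010 = 70.108390

B0=70.1084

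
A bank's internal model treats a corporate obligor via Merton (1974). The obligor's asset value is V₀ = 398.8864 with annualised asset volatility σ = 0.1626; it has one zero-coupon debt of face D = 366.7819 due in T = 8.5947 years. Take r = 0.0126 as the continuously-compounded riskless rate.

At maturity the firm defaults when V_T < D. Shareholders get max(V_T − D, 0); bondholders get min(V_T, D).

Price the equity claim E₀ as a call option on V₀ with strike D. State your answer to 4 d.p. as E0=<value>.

d₁ = [ln(V₀/D) + (r + σ²/2)T] / (σ√T)
   = [ln(398.8864/366.7819) + (0.0126 + 0.5·0.1626²)·8.5947] / (0.1626·√8.5947)
   = [0.083909 + 0.221910] / 0.476690 = 0.641547
d₂ = d₁ − σ√T = 0.641547 − 0.476690 = 0.164857
N(d₁) = 0.739416,  N(d₂) = 0.565472,  e^(−rT) = 0.897364
E₀ = V₀·N(d₁) − D·e^(−rT)·N(d₂)
   = 398.8864·0.739416 − 366.7819·0.897364·0.565472 = 108.825408

E0=108.8254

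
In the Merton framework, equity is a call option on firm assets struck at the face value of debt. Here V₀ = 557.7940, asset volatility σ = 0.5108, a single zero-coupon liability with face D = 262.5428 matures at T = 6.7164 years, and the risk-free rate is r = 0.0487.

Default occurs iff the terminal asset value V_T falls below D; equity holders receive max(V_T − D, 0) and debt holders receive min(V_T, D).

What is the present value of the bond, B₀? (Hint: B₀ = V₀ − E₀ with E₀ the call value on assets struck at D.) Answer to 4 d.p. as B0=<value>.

B0=145.1295

d₁ = [ln(V₀/D) + (r + σ²/2)T] / (σ√T)
   = [ln(557.7940/262.5428) + (0.0487 + 0.5·0.5108²)·6.7164] / (0.5108·√6.7164)
   = [0.753576 + 1.203299] / 1.323790 = 1.478236
d₂ = d₁ − σ√T = 1.478236 − 1.323790 = 0.154446
N(d₁) = 0.930328,  N(d₂) = 0.561371,  e^(−rT) = 0.721020
E₀ = V₀·N(d₁) − D·e^(−rT)·N(d₂)
   = 557.7940·0.930328 − 262.5428·0.721020·0.561371 = 412.664507
B₀ = V₀ − E₀ = 557.7940 − 412.664507 = 145.129493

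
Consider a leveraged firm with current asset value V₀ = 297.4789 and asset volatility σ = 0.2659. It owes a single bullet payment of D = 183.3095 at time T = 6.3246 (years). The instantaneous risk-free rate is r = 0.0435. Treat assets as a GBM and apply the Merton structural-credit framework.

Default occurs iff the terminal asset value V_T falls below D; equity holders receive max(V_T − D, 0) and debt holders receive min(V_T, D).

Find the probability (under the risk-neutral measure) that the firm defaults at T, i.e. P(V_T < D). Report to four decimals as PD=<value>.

PD=0.2115

d₁ = [ln(V₀/D) + (r + σ²/2)T] / (σ√T)
   = [ln(297.4789/183.3095) + (0.0435 + 0.5·0.2659²)·6.3246] / (0.2659·√6.3246)
   = [0.484167 + 0.498704] / 0.668705 = 1.469811
d₂ = d₁ − σ√T = 1.469811 − 0.668705 = 0.801106
risk-neutral PD = N(−d₂) = N(-0.801106) = 0.211535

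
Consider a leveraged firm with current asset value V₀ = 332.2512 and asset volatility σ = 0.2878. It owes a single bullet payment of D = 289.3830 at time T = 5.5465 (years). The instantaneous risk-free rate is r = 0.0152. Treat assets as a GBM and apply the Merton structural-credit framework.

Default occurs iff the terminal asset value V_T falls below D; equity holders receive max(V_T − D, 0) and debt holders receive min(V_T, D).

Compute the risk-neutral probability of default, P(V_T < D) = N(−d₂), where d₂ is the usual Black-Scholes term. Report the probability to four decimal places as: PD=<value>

d₁ = [ln(V₀/D) + (r + σ²/2)T] / (σ√T)
   = [ln(332.2512/289.3830) + (0.0152 + 0.5·0.2878²)·5.5465] / (0.2878·√5.5465)
   = [0.138140 + 0.314012] / 0.677798 = 0.667090
d₂ = d₁ − σ√T = 0.667090 − 0.677798 = -0.010708
risk-neutral PD = N(−d₂) = N(0.010708) = 0.504272

PD=0.5043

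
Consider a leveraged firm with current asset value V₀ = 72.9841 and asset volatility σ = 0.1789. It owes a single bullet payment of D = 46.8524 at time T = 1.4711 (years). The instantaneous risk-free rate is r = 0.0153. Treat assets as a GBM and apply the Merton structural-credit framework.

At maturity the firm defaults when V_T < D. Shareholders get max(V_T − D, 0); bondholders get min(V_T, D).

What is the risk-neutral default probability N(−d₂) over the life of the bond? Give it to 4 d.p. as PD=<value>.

PD=0.0208

d₁ = [ln(V₀/D) + (r + σ²/2)T] / (σ√T)
   = [ln(72.9841/46.8524) + (0.0153 + 0.5·0.1789²)·1.4711] / (0.1789·√1.4711)
   = [0.443239 + 0.046049] / 0.216986 = 2.254933
d₂ = d₁ − σ√T = 2.254933 − 0.216986 = 2.037947
risk-neutral PD = N(−d₂) = N(-2.037947) = 0.020778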